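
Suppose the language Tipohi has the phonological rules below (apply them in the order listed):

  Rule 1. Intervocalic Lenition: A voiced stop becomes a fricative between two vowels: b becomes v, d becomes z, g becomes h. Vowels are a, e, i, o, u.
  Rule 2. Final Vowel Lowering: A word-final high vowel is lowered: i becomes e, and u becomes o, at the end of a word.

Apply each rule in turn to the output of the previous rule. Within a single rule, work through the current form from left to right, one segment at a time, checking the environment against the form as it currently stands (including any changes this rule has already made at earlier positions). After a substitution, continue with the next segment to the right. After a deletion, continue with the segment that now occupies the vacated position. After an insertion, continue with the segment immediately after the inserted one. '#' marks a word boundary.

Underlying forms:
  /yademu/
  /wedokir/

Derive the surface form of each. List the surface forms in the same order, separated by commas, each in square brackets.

[yazemo], [wezokir]

/yademu/:
  Rule 1 Intervocalic Lenition: [yademu] → [yazemu]
  Rule 2 Final Vowel Lowering: [yazemu] → [yazemo]
/wedokir/:
  Rule 1 Intervocalic Lenition: [wedokir] → [wezokir]
  Rule 2 Final Vowel Lowering: no change — [wezokir]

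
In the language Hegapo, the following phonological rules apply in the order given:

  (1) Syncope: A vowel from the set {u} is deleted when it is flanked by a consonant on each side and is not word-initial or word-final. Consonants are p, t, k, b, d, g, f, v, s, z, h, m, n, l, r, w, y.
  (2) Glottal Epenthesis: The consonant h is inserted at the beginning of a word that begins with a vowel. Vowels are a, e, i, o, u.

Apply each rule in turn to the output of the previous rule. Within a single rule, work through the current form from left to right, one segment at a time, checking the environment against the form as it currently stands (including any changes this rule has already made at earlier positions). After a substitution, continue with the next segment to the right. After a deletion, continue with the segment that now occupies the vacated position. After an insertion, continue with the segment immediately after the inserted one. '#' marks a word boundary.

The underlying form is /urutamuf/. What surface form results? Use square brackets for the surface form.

[hurtamf]

(1) Syncope: [urutamuf] → [urtamf]
(2) Glottal Epenthesis: [urtamf] → [hurtamf]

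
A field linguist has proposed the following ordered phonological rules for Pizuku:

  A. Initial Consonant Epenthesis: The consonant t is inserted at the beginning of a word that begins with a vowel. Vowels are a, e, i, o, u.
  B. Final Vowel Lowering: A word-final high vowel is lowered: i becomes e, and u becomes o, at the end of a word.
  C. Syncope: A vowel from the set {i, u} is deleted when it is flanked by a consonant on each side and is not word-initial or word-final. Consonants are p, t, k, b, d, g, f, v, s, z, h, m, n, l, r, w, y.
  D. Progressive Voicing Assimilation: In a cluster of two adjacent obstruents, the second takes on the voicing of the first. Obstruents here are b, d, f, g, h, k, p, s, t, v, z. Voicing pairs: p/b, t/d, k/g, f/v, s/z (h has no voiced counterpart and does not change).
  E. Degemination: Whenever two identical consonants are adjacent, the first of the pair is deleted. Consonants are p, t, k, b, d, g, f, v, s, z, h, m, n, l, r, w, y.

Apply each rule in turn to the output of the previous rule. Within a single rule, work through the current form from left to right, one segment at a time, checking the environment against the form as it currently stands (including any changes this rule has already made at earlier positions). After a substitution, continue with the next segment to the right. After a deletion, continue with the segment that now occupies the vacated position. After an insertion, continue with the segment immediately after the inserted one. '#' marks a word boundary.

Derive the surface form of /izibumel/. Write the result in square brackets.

[tspmel]

A Initial Consonant Epenthesis: [izibumel] → [tizibumel]
B Final Vowel Lowering: no change — [tizibumel]
C Syncope: [tizibumel] → [tzbmel]
D Progressive Voicing Assimilation: [tzbmel] → [tspmel]
E Degemination: no change — [tspmel]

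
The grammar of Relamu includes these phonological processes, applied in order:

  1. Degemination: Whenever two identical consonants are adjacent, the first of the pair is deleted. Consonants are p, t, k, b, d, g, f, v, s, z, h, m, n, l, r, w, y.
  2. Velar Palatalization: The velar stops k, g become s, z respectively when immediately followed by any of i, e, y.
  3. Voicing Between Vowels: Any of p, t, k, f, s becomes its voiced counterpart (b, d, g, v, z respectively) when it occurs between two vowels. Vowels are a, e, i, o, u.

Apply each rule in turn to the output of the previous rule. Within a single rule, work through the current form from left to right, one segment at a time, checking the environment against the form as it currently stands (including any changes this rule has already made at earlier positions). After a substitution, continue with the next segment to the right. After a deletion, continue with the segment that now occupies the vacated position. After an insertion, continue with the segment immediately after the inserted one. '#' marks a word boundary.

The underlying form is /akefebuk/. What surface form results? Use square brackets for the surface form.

1 Degemination: no change — [akefebuk]
2 Velar Palatalization: [akefebuk] → [asefebuk]
3 Voicing Between Vowels: [asefebuk] → [azevebuk]

[azevebuk]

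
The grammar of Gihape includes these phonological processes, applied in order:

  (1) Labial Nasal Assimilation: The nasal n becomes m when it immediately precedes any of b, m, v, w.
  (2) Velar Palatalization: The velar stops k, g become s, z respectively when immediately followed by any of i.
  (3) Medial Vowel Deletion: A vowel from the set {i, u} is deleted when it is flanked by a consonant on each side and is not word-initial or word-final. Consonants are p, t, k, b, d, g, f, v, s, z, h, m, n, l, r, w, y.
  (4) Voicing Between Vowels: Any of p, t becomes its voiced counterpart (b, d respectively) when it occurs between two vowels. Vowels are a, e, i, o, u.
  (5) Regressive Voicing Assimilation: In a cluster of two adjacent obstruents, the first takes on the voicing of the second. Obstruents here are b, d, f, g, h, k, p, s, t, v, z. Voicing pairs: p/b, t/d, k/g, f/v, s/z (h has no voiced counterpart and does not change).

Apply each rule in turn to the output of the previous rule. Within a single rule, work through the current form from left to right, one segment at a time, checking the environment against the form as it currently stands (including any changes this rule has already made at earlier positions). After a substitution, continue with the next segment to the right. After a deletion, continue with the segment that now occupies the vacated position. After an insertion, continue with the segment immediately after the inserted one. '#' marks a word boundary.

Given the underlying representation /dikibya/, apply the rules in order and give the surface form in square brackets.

(1) Labial Nasal Assimilation: no change — [dikibya]
(2) Velar Palatalization: [dikibya] → [disibya]
(3) Medial Vowel Deletion: [disibya] → [dsbya]
(4) Voicing Between Vowels: no change — [dsbya]
(5) Regressive Voicing Assimilation: [dsbya] → [tzbya]

[tzbya]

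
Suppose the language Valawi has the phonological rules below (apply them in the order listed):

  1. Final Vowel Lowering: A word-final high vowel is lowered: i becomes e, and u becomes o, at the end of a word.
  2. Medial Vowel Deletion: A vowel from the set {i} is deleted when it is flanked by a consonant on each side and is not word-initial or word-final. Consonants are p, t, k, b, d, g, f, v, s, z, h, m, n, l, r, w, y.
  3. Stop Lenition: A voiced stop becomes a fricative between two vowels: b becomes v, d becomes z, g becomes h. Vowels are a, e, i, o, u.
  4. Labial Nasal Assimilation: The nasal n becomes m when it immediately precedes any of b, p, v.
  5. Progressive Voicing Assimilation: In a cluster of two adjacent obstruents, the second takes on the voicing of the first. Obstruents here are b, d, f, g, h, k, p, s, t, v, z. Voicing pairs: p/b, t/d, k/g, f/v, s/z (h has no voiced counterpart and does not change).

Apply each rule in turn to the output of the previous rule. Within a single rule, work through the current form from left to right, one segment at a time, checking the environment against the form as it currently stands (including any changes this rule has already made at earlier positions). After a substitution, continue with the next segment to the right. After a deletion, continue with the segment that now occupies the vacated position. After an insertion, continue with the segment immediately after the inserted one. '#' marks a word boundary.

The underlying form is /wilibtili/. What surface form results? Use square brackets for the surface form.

[wlbdle]

1 Final Vowel Lowering: [wilibtili] → [wilibtile]
2 Medial Vowel Deletion: [wilibtile] → [wlbtle]
3 Stop Lenition: no change — [wlbtle]
4 Labial Nasal Assimilation: no change — [wlbtle]
5 Progressive Voicing Assimilation: [wlbtle] → [wlbdle]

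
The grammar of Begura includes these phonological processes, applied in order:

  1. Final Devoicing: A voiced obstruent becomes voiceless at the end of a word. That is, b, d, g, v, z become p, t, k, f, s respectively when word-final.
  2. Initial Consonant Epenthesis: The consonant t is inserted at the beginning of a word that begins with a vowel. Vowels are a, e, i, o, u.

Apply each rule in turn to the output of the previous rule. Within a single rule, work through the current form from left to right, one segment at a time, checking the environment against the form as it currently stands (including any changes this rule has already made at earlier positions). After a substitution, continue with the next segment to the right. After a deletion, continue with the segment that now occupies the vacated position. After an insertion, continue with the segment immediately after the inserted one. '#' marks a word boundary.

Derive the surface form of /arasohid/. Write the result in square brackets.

1 Final Devoicing: [arasohid] → [arasohit]
2 Initial Consonant Epenthesis: [arasohit] → [tarasohit]

[tarasohit]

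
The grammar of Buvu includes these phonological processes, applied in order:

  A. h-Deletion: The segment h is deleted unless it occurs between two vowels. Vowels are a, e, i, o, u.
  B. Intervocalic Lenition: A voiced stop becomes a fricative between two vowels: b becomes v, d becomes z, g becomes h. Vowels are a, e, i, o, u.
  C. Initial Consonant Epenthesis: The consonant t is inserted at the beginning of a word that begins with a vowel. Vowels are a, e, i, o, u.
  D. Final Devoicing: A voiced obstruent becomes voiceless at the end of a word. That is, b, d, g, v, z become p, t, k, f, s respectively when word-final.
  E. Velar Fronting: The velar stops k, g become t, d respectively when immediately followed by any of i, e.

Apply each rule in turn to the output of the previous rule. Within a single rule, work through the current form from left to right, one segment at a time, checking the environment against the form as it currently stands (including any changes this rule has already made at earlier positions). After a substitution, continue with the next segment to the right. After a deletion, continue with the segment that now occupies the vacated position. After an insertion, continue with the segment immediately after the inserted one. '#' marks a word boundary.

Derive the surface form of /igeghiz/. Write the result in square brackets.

A h-Deletion: [igeghiz] → [igegiz]
B Intervocalic Lenition: [igegiz] → [ihehiz]
C Initial Consonant Epenthesis: [ihehiz] → [tihehiz]
D Final Devoicing: [tihehiz] → [tihehis]
E Velar Fronting: no change — [tihehis]

[tihehis]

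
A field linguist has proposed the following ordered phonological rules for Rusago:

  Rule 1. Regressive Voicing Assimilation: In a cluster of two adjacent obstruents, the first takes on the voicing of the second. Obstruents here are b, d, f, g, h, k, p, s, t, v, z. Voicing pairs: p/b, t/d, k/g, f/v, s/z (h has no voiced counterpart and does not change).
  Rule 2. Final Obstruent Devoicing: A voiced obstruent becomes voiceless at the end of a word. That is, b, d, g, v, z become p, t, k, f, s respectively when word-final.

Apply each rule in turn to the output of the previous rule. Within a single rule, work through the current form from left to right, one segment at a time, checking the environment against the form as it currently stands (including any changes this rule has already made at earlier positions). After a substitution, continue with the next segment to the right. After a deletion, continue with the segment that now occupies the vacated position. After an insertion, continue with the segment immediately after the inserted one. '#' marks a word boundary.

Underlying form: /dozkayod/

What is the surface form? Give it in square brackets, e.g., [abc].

[doskayot]

Rule 1 Regressive Voicing Assimilation: [dozkayod] → [doskayod]
Rule 2 Final Obstruent Devoicing: [doskayod] → [doskayot]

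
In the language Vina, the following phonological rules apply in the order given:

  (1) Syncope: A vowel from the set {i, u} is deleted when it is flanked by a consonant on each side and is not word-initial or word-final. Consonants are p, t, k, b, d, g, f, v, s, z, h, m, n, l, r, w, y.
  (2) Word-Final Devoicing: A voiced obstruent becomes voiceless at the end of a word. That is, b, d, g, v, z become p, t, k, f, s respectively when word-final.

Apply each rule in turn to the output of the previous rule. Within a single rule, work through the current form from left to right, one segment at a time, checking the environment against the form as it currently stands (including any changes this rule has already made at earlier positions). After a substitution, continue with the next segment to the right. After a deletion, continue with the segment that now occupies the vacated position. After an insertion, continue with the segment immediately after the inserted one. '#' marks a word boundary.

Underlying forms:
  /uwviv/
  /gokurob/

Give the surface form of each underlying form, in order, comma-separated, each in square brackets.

/uwviv/:
  (1) Syncope: [uwviv] → [uwvv]
  (2) Word-Final Devoicing: [uwvv] → [uwvf]
/gokurob/:
  (1) Syncope: [gokurob] → [gokrob]
  (2) Word-Final Devoicing: [gokrob] → [gokrop]

[uwvf], [gokrop]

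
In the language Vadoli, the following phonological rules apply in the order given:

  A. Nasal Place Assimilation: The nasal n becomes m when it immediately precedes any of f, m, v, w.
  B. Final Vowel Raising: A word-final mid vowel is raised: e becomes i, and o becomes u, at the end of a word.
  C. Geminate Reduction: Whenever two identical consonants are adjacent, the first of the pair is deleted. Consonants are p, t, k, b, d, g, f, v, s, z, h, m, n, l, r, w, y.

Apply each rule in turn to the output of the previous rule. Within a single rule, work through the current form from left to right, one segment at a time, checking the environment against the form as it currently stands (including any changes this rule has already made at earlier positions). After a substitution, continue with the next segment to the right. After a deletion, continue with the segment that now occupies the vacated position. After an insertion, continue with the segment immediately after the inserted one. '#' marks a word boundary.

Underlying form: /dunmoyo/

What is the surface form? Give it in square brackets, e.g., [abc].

[dumoyu]

A Nasal Place Assimilation: [dunmoyo] → [dummoyo]
B Final Vowel Raising: [dummoyo] → [dummoyu]
C Geminate Reduction: [dummoyu] → [dumoyu]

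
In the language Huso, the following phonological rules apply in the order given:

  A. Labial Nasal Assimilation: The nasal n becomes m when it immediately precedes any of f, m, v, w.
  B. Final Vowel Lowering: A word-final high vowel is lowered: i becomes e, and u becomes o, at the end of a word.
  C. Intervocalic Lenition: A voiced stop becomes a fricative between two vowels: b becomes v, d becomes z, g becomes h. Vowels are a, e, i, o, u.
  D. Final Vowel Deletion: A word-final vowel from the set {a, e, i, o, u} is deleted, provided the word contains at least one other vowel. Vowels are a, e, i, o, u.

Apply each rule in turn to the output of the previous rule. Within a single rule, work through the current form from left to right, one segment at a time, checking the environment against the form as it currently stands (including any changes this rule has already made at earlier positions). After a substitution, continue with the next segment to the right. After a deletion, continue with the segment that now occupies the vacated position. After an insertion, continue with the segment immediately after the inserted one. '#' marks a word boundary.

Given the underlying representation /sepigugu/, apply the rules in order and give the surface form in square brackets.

A Labial Nasal Assimilation: no change — [sepigugu]
B Final Vowel Lowering: [sepigugu] → [sepigugo]
C Intervocalic Lenition: [sepigugo] → [sepihuho]
D Final Vowel Deletion: [sepihuho] → [sepihuh]

[sepihuh]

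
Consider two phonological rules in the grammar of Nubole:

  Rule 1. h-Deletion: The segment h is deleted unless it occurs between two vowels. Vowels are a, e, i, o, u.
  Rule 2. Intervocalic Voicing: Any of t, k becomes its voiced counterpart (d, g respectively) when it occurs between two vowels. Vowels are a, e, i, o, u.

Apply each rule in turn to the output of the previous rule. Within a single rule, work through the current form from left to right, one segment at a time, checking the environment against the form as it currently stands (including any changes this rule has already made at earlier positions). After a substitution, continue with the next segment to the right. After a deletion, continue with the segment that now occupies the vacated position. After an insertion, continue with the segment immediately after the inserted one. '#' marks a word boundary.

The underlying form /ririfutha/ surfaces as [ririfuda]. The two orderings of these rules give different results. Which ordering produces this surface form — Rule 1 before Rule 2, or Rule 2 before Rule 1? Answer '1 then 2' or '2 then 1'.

Order 1 then 2:
  1 h-Deletion: [ririfutha] → [ririfuta]
  2 Intervocalic Voicing: [ririfuta] → [ririfuda]
  result: [ririfuda]
Order 2 then 1:
  2 Intervocalic Voicing: no change — [ririfutha]
  1 h-Deletion: [ririfutha] → [ririfuta]
  result: [ririfuta]

1 then 2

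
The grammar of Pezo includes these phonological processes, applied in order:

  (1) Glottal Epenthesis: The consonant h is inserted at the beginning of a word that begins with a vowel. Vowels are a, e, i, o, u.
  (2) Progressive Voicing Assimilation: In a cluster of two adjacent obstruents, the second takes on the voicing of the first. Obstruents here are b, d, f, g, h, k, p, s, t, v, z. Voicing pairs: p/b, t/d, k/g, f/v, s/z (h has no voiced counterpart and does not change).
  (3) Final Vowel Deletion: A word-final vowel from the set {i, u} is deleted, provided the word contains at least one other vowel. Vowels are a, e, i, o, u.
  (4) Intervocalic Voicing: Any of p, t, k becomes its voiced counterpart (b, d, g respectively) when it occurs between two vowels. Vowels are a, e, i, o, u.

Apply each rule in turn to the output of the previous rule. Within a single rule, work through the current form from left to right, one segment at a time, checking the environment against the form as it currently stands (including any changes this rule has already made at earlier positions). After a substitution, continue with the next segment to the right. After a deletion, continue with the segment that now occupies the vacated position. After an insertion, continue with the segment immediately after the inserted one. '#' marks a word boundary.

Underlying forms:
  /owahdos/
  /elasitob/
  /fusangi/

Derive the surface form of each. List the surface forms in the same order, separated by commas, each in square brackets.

/owahdos/:
  (1) Glottal Epenthesis: [owahdos] → [howahdos]
  (2) Progressive Voicing Assimilation: [howahdos] → [howahtos]
  (3) Final Vowel Deletion: no change — [howahtos]
  (4) Intervocalic Voicing: no change — [howahtos]
/elasitob/:
  (1) Glottal Epenthesis: [elasitob] → [helasitob]
  (2) Progressive Voicing Assimilation: no change — [helasitob]
  (3) Final Vowel Deletion: no change — [helasitob]
  (4) Intervocalic Voicing: [helasitob] → [helasidob]
/fusangi/:
  (1) Glottal Epenthesis: no change — [fusangi]
  (2) Progressive Voicing Assimilation: no change — [fusangi]
  (3) Final Vowel Deletion: [fusangi] → [fusang]
  (4) Intervocalic Voicing: no change — [fusang]

[howahtos], [helasidob], [fusang]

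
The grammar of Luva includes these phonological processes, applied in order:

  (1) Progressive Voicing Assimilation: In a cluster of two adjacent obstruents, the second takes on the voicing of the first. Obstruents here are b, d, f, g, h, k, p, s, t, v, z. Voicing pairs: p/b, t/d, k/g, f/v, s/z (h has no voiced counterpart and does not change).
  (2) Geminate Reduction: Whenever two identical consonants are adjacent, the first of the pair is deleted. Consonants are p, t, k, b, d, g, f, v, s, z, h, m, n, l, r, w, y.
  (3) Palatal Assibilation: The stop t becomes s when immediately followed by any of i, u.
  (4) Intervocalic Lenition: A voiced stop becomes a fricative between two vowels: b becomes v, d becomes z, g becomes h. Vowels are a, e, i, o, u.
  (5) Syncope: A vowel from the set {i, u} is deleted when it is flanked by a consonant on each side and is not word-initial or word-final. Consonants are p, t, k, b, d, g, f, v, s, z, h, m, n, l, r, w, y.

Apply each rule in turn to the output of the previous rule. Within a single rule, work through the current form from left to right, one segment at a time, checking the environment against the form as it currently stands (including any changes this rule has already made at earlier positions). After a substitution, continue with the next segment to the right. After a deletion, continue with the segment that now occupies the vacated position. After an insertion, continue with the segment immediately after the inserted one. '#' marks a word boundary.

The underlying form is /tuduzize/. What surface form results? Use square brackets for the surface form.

(1) Progressive Voicing Assimilation: no change — [tuduzize]
(2) Geminate Reduction: no change — [tuduzize]
(3) Palatal Assibilation: [tuduzize] → [suduzize]
(4) Intervocalic Lenition: [suduzize] → [suzuzize]
(5) Syncope: [suzuzize] → [szzze]

[szzze]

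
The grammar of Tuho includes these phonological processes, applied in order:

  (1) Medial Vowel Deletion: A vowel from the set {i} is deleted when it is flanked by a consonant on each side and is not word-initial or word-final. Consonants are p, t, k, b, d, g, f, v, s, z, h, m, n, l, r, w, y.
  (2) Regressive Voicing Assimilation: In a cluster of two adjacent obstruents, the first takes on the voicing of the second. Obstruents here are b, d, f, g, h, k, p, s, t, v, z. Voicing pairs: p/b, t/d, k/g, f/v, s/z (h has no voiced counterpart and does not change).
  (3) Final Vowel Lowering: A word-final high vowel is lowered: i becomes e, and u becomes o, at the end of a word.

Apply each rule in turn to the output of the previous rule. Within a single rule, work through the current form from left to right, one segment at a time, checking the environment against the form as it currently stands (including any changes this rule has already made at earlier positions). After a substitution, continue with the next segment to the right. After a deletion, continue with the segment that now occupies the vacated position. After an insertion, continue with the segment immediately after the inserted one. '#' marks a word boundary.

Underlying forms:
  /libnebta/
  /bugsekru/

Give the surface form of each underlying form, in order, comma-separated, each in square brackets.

[lbnepta], [buksekro]

/libnebta/:
  (1) Medial Vowel Deletion: [libnebta] → [lbnebta]
  (2) Regressive Voicing Assimilation: [lbnebta] → [lbnepta]
  (3) Final Vowel Lowering: no change — [lbnepta]
/bugsekru/:
  (1) Medial Vowel Deletion: no change — [bugsekru]
  (2) Regressive Voicing Assimilation: [bugsekru] → [buksekru]
  (3) Final Vowel Lowering: [buksekru] → [buksekro]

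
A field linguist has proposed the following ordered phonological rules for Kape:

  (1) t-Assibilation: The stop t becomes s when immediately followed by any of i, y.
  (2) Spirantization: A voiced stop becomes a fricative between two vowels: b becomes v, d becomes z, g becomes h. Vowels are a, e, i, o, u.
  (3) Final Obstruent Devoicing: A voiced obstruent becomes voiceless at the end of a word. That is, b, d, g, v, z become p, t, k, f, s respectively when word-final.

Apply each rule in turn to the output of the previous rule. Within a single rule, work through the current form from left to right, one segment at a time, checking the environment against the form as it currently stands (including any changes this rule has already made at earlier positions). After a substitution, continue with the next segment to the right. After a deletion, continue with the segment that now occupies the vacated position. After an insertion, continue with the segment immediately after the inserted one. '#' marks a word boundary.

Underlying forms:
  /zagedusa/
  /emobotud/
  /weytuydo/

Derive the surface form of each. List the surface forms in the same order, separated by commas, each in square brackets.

/zagedusa/:
  (1) t-Assibilation: no change — [zagedusa]
  (2) Spirantization: [zagedusa] → [zahezusa]
  (3) Final Obstruent Devoicing: no change — [zahezusa]
/emobotud/:
  (1) t-Assibilation: no change — [emobotud]
  (2) Spirantization: [emobotud] → [emovotud]
  (3) Final Obstruent Devoicing: [emovotud] → [emovotut]
/weytuydo/:
  (1) t-Assibilation: no change — [weytuydo]
  (2) Spirantization: no change — [weytuydo]
  (3) Final Obstruent Devoicing: no change — [weytuydo]

[zahezusa], [emovotut], [weytuydo]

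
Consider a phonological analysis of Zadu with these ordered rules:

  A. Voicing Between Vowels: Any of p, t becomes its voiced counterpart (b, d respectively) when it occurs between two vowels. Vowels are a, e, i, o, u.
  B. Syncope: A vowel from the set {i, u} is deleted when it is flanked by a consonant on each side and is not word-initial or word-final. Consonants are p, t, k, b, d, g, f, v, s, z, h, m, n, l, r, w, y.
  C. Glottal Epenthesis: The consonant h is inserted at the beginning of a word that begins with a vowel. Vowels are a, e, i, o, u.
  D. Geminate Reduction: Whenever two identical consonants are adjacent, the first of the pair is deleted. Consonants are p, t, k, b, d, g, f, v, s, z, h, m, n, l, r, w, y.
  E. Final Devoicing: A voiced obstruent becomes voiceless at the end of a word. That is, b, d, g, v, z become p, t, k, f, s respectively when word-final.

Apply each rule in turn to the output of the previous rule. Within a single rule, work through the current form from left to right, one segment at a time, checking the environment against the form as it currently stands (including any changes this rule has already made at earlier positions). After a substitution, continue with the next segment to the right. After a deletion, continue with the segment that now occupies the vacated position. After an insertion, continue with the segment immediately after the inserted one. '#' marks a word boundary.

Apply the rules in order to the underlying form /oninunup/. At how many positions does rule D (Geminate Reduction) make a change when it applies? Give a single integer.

A Voicing Between Vowels: no change — [oninunup]
B Syncope: [oninunup] → [onnnp]
C Glottal Epenthesis: [onnnp] → [honnnp]
D Geminate Reduction: [honnnp] → [honp]
E Final Devoicing: no change — [honp]
Rule D changed 2 position(s).

2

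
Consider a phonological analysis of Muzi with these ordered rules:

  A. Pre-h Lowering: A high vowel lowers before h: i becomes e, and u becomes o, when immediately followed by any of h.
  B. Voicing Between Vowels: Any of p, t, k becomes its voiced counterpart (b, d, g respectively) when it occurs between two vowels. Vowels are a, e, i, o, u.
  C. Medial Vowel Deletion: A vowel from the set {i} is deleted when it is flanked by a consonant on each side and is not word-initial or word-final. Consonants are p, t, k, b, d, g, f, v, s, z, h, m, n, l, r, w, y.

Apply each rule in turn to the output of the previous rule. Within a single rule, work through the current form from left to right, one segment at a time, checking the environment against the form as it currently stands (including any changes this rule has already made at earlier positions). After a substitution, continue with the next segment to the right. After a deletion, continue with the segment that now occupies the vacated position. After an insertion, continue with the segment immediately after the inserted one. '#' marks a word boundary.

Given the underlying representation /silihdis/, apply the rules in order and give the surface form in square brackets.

A Pre-h Lowering: [silihdis] → [silehdis]
B Voicing Between Vowels: no change — [silehdis]
C Medial Vowel Deletion: [silehdis] → [slehds]

[slehds]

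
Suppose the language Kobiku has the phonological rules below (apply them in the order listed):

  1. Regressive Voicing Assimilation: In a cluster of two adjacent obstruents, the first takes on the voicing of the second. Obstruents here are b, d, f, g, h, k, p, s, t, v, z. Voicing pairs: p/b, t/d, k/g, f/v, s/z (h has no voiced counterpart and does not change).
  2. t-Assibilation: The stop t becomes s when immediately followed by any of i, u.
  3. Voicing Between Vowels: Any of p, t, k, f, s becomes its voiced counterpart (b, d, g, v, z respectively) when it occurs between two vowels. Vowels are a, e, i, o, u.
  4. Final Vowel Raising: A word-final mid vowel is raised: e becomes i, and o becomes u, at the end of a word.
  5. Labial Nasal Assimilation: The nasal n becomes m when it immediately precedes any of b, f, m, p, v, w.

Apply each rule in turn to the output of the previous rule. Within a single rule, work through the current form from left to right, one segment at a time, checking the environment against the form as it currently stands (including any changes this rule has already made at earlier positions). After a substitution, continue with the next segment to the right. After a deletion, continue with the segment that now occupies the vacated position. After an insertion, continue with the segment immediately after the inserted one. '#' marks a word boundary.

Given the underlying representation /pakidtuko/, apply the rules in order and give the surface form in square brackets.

[pagitsugu]

1 Regressive Voicing Assimilation: [pakidtuko] → [pakittuko]
2 t-Assibilation: [pakittuko] → [pakitsuko]
3 Voicing Between Vowels: [pakitsuko] → [pagitsugo]
4 Final Vowel Raising: [pagitsugo] → [pagitsugu]
5 Labial Nasal Assimilation: no change — [pagitsugu]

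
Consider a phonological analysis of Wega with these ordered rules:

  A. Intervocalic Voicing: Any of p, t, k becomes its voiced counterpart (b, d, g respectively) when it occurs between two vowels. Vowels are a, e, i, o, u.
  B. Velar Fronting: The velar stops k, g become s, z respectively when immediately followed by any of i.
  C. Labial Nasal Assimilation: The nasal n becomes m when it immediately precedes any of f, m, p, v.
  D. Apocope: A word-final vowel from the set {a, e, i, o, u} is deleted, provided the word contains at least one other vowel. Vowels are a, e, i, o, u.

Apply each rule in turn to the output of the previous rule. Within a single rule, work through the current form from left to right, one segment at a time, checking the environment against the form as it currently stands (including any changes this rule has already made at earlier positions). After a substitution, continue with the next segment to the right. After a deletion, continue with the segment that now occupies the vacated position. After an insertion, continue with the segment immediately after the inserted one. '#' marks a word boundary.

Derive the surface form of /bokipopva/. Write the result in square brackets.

A Intervocalic Voicing: [bokipopva] → [bogibopva]
B Velar Fronting: [bogibopva] → [bozibopva]
C Labial Nasal Assimilation: no change — [bozibopva]
D Apocope: [bozibopva] → [bozibopv]

[bozibopv]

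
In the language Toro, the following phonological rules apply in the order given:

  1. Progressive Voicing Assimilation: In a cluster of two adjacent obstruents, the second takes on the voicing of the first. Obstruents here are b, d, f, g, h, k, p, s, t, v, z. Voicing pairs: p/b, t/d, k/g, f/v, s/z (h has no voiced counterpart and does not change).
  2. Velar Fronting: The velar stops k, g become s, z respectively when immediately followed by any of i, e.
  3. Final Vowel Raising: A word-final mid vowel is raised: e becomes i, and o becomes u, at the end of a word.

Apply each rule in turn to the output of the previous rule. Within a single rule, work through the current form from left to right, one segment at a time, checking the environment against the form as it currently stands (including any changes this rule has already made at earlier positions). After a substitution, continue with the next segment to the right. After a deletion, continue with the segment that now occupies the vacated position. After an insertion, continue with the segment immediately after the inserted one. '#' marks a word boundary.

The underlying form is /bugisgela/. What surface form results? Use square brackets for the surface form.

1 Progressive Voicing Assimilation: [bugisgela] → [bugiskela]
2 Velar Fronting: [bugiskela] → [buzissela]
3 Final Vowel Raising: no change — [buzissela]

[buzissela]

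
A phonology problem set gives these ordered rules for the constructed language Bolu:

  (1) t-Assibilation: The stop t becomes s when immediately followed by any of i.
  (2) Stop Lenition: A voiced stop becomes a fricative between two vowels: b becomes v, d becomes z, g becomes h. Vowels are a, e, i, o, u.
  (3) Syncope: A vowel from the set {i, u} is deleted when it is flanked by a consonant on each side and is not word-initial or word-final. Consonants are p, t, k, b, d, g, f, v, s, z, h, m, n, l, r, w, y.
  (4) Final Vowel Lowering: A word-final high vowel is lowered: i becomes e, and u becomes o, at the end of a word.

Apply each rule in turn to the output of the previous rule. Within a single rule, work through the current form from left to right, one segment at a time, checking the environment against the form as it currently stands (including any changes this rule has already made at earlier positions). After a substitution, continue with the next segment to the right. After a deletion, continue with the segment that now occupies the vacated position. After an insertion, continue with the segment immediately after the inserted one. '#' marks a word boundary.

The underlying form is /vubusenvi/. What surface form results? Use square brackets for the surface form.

(1) t-Assibilation: no change — [vubusenvi]
(2) Stop Lenition: [vubusenvi] → [vuvusenvi]
(3) Syncope: [vuvusenvi] → [vvsenvi]
(4) Final Vowel Lowering: [vvsenvi] → [vvsenve]

[vvsenve]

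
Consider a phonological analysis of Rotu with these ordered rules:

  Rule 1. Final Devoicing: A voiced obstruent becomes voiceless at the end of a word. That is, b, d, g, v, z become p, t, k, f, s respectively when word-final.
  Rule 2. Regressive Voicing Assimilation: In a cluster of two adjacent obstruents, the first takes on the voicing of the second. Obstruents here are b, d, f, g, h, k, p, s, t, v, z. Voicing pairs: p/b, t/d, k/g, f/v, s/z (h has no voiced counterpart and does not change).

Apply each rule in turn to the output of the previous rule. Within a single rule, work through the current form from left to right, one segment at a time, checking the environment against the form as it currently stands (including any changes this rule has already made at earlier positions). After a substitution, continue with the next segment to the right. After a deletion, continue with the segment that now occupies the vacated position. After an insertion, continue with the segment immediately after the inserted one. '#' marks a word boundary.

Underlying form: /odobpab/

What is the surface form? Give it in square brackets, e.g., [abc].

Rule 1 Final Devoicing: [odobpab] → [odobpap]
Rule 2 Regressive Voicing Assimilation: [odobpap] → [odoppap]

[odoppap]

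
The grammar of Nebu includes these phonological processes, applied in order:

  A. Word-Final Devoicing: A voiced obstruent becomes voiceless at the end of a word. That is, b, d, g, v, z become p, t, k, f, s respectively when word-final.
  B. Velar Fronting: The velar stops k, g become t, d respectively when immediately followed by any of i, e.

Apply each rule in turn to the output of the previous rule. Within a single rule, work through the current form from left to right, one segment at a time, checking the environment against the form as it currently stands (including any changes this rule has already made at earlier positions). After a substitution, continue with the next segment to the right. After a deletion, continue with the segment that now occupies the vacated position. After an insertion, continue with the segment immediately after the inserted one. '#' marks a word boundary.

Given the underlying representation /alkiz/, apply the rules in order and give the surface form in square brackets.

[altis]

A Word-Final Devoicing: [alkiz] → [alkis]
B Velar Fronting: [alkis] → [altis]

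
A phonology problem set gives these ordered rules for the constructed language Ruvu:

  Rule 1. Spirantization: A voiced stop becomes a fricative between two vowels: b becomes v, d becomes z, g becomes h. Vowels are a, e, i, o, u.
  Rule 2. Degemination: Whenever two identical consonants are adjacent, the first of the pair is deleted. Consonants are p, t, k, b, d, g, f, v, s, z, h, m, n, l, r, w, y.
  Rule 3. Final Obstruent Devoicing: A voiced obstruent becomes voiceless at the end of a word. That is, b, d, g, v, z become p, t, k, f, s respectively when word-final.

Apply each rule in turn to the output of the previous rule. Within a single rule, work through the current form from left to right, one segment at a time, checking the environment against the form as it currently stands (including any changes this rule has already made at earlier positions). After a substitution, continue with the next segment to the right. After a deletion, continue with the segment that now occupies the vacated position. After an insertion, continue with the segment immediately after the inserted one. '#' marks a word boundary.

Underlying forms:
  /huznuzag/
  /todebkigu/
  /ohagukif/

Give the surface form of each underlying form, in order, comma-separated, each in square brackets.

/huznuzag/:
  Rule 1 Spirantization: no change — [huznuzag]
  Rule 2 Degemination: no change — [huznuzag]
  Rule 3 Final Obstruent Devoicing: [huznuzag] → [huznuzak]
/todebkigu/:
  Rule 1 Spirantization: [todebkigu] → [tozebkihu]
  Rule 2 Degemination: no change — [tozebkihu]
  Rule 3 Final Obstruent Devoicing: no change — [tozebkihu]
/ohagukif/:
  Rule 1 Spirantization: [ohagukif] → [ohahukif]
  Rule 2 Degemination: no change — [ohahukif]
  Rule 3 Final Obstruent Devoicing: no change — [ohahukif]

[huznuzak], [tozebkihu], [ohahukif]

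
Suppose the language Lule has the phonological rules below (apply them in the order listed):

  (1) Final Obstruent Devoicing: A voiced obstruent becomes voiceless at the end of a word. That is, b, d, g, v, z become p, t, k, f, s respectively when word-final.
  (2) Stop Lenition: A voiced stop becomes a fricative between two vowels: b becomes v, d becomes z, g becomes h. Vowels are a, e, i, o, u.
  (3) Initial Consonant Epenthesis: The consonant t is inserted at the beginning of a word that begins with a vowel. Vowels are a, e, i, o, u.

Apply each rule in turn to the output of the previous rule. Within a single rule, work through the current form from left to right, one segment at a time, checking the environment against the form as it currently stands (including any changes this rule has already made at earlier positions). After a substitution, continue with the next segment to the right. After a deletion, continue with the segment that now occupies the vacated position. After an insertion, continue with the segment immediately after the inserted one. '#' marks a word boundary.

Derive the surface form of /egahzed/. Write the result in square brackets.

[tehahzet]

(1) Final Obstruent Devoicing: [egahzed] → [egahzet]
(2) Stop Lenition: [egahzet] → [ehahzet]
(3) Initial Consonant Epenthesis: [ehahzet] → [tehahzet]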